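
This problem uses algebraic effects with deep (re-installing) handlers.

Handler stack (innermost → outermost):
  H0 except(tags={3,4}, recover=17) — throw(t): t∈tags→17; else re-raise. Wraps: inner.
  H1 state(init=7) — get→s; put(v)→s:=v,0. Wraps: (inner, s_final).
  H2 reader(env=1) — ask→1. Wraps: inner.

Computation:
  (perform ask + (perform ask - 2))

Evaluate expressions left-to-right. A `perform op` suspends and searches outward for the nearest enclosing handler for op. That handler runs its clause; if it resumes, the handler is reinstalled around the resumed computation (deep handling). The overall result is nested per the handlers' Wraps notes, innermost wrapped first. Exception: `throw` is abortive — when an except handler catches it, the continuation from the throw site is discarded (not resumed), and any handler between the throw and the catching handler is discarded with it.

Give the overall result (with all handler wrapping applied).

Working:
ask @ H2 ⇒ 1
ask @ H2 ⇒ 1
H0 returns 0
H1 returns (0, 7)
H2 returns (0, 7)
= (0, 7)

Answer: (0, 7)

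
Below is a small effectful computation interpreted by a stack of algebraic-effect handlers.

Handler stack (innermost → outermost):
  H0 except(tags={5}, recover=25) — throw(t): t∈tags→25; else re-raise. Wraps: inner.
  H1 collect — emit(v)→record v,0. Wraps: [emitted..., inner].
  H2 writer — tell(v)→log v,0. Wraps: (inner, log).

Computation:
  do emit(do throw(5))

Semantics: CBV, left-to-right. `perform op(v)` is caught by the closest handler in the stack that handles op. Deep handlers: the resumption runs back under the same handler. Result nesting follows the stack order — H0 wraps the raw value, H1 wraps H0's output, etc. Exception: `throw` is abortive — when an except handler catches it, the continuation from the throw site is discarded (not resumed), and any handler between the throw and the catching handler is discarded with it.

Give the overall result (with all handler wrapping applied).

Working:
throw(5) @ H0 caught ⇒ 25
H1 returns [25]
H2 returns ([25], ())
= ([25], ())

Answer: ([25], ())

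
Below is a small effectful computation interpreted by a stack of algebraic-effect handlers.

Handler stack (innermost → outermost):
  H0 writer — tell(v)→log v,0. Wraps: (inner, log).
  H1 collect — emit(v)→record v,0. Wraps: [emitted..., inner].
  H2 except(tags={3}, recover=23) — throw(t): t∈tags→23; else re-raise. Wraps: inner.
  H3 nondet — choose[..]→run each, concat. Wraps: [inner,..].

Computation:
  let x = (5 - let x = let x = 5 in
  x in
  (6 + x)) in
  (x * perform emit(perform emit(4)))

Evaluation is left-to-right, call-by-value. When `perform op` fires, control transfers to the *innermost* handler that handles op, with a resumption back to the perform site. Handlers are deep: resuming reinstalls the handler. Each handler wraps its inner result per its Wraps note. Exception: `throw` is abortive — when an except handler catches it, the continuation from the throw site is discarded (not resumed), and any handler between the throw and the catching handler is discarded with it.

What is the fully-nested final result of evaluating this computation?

Working:
emit(4) @ H1 ⇒ out+=4
emit(0) @ H1 ⇒ out+=0
H0 returns (0, ())
H1 returns [4, 0, (0, ())]
H2 returns [4, 0, (0, ())]
H3 returns [[4, 0, (0, ())]]
= [[4, 0, (0, ())]]

Answer: [[4, 0, (0, ())]]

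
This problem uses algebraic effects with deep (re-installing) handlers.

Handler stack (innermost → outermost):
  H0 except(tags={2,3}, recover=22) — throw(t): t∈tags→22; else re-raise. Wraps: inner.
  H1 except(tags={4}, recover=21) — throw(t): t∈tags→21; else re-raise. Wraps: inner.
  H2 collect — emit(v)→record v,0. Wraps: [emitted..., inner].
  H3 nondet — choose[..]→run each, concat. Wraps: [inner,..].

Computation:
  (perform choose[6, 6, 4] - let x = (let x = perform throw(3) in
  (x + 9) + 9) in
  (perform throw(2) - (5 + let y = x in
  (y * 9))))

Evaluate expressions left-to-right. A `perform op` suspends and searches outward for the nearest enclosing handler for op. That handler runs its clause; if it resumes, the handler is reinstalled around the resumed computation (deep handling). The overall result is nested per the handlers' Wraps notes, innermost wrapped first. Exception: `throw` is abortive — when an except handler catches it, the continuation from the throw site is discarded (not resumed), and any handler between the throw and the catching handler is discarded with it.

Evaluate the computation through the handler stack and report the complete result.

Answer: [[22], [22], [22]]

Evaluation trace:
choose[6, 6, 4] @ H3
  branch[0] choose=6:
    throw(3) @ H0 caught ⇒ 22
    H1 returns 22
    H2 returns [22]
    H3 returns [[22]]
  branch[1] choose=6:
    throw(3) @ H0 caught ⇒ 22
    H1 returns 22
    H2 returns [22]
    H3 returns [[22]]
  branch[2] choose=4:
    throw(3) @ H0 caught ⇒ 22
    H1 returns 22
    H2 returns [22]
    H3 returns [[22]]
= [[22], [22], [22]]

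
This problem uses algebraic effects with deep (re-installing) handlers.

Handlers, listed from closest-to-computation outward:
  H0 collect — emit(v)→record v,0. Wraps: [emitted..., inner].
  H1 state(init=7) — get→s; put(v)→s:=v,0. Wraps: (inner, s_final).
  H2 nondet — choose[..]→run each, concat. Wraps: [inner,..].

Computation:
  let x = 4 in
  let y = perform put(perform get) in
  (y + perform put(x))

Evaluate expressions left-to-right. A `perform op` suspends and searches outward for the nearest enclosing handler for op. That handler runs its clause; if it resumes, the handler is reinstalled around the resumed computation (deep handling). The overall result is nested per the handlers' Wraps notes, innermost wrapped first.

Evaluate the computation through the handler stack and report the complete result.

Working:
get @ H1 ⇒ 7
put(7) @ H1 ⇒ s:=7
put(4) @ H1 ⇒ s:=4
H0 returns [0]
H1 returns ([0], 4)
H2 returns [([0], 4)]
= [([0], 4)]

Answer: [([0], 4)]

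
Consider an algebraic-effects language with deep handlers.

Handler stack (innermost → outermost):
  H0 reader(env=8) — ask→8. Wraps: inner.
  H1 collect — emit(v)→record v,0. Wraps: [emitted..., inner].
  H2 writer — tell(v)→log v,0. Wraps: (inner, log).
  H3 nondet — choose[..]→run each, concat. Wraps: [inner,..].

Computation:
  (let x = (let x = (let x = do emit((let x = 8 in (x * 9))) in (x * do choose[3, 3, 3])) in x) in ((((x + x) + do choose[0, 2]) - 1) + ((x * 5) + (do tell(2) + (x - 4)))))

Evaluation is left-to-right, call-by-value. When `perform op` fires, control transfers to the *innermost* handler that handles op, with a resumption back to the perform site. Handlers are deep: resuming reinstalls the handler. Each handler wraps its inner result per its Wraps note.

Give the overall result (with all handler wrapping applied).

Step-by-step:
emit(72) @ H1 ⇒ out+=72
choose[3, 3, 3] @ H3
  branch[0] choose=3:
    choose[0, 2] @ H3
      branch[0] choose=0:
        tell(2) @ H2 ⇒ log+=2
        H0 returns -5
        H1 returns [72, -5]
        H2 returns ([72, -5], (2))
        H3 returns [([72, -5], (2))]
      branch[1] choose=2:
        tell(2) @ H2 ⇒ log+=2
        H0 returns -3
        H1 returns [72, -3]
        H2 returns ([72, -3], (2))
        H3 returns [([72, -3], (2))]
  branch[1] choose=3:
    choose[0, 2] @ H3
      branch[0] choose=0:
        tell(2) @ H2 ⇒ log+=2
        H0 returns -5
        H1 returns [72, -5]
        H2 returns ([72, -5], (2))
        H3 returns [([72, -5], (2))]
      branch[1] choose=2:
        tell(2) @ H2 ⇒ log+=2
        H0 returns -3
        H1 returns [72, -3]
        H2 returns ([72, -3], (2))
        H3 returns [([72, -3], (2))]
  branch[2] choose=3:
    choose[0, 2] @ H3
      branch[0] choose=0:
        tell(2) @ H2 ⇒ log+=2
        H0 returns -5
        H1 returns [72, -5]
        H2 returns ([72, -5], (2))
        H3 returns [([72, -5], (2))]
      branch[1] choose=2:
        tell(2) @ H2 ⇒ log+=2
        H0 returns -3
        H1 returns [72, -3]
        H2 returns ([72, -3], (2))
        H3 returns [([72, -3], (2))]
= [([72, -5], (2)), ([72, -3], (2)), ([72, -5], (2)), ([72, -3], (2)), ([72, -5], (2)), ([72, -3], (2))]

Answer: [([72, -5], (2)), ([72, -3], (2)), ([72, -5], (2)), ([72, -3], (2)), ([72, -5], (2)), ([72, -3], (2))]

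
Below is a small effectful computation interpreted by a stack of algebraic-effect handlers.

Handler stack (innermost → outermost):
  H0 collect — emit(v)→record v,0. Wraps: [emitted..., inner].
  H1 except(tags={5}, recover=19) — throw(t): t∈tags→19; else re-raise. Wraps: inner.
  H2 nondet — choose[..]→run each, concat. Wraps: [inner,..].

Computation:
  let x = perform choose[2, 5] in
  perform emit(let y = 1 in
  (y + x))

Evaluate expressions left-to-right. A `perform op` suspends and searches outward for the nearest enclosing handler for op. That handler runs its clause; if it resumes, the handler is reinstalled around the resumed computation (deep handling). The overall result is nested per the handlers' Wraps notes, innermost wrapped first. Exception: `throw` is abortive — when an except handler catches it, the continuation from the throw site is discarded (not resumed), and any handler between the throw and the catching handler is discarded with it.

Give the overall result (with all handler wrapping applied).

Answer: [[3, 0], [6, 0]]

Step-by-step:
choose[2, 5] @ H2
  branch[0] choose=2:
    emit(3) @ H0 ⇒ out+=3
    H0 returns [3, 0]
    H1 returns [3, 0]
    H2 returns [[3, 0]]
  branch[1] choose=5:
    emit(6) @ H0 ⇒ out+=6
    H0 returns [6, 0]
    H1 returns [6, 0]
    H2 returns [[6, 0]]
= [[3, 0], [6, 0]]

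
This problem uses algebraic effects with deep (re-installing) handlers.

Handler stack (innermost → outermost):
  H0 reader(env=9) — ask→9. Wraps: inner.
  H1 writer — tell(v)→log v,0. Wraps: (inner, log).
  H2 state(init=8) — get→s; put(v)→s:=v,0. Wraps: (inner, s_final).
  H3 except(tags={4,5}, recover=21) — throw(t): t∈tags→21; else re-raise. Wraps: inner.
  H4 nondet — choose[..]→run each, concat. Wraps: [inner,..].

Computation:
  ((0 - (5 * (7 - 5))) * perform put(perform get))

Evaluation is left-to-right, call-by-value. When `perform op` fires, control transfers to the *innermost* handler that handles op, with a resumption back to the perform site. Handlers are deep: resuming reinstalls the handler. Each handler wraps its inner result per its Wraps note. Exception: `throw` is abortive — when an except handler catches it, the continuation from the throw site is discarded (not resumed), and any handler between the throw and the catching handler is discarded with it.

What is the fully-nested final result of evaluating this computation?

Step-by-step:
get @ H2 ⇒ 8
put(8) @ H2 ⇒ s:=8
H0 returns 0
H1 returns (0, ())
H2 returns ((0, ()), 8)
H3 returns ((0, ()), 8)
H4 returns [((0, ()), 8)]
= [((0, ()), 8)]

Answer: [((0, ()), 8)]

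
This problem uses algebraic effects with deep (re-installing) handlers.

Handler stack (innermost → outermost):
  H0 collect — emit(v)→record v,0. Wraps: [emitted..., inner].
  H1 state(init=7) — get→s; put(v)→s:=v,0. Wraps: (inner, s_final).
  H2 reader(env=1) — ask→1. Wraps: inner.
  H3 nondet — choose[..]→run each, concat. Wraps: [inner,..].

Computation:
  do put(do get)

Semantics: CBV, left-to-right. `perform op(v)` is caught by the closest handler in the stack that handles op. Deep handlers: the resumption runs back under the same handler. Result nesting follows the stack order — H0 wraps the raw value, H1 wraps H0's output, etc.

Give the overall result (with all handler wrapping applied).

Step-by-step:
get @ H1 ⇒ 7
put(7) @ H1 ⇒ s:=7
H0 returns [0]
H1 returns ([0], 7)
H2 returns ([0], 7)
H3 returns [([0], 7)]
= [([0], 7)]

Answer: [([0], 7)]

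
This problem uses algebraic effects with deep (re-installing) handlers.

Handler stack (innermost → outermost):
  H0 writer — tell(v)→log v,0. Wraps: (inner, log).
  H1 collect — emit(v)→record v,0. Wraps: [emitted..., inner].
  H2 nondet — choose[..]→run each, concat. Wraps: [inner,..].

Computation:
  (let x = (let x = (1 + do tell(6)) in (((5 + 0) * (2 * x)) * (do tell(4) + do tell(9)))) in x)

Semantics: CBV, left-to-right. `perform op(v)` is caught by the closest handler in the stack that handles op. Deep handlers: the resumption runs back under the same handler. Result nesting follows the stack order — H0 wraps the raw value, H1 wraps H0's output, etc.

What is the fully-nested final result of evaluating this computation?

Step-by-step:
tell(6) @ H0 ⇒ log+=6
tell(4) @ H0 ⇒ log+=4
tell(9) @ H0 ⇒ log+=9
H0 returns (0, (6, 4, 9))
H1 returns [(0, (6, 4, 9))]
H2 returns [[(0, (6, 4, 9))]]
= [[(0, (6, 4, 9))]]

Answer: [[(0, (6, 4, 9))]]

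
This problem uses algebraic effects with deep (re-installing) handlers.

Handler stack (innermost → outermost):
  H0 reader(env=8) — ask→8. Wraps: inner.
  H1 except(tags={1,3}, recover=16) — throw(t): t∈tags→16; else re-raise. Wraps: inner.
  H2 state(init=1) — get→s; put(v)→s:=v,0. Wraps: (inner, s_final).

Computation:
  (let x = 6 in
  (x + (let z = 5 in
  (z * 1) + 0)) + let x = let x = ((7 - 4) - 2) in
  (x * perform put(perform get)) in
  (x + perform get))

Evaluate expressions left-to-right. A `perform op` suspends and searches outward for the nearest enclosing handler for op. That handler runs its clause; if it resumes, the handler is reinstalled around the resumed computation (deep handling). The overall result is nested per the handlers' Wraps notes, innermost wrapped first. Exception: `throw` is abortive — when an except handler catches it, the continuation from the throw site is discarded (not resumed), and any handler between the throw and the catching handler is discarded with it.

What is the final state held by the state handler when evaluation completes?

Evaluation trace:
get @ H2 ⇒ 1
put(1) @ H2 ⇒ s:=1
get @ H2 ⇒ 1
H0 returns 12
H1 returns 12
H2 returns (12, 1)
= (12, 1)

Answer: 1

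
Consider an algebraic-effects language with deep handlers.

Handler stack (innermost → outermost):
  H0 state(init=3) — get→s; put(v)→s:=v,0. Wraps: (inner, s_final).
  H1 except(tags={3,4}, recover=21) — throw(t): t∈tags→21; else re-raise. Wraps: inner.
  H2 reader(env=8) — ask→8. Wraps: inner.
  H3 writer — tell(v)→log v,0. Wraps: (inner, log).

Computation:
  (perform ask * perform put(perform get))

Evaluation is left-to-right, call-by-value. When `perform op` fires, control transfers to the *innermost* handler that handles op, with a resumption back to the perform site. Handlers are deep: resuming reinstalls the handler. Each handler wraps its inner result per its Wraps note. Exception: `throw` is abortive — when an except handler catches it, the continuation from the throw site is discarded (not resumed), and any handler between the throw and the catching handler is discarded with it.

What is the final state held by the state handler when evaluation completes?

Step-by-step:
ask @ H2 ⇒ 8
get @ H0 ⇒ 3
put(3) @ H0 ⇒ s:=3
H0 returns (0, 3)
H1 returns (0, 3)
H2 returns (0, 3)
H3 returns ((0, 3), ())
= ((0, 3), ())

Answer: 3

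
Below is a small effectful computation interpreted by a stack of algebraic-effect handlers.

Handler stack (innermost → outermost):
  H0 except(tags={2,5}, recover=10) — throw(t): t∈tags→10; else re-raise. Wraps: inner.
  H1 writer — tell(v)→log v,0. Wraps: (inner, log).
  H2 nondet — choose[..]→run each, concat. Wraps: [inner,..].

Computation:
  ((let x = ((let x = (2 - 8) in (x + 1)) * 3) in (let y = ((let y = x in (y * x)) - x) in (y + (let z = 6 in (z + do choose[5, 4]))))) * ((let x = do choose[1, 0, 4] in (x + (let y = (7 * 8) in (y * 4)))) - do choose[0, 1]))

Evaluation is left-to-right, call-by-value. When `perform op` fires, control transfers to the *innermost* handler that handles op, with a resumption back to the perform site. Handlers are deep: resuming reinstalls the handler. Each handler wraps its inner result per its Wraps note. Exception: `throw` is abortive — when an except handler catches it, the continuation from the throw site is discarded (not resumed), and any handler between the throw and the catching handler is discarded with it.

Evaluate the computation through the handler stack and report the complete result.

Answer: [(56475, ()), (56224, ()), (56224, ()), (55973, ()), (57228, ()), (56977, ()), (56250, ()), (56000, ()), (56000, ()), (55750, ()), (57000, ()), (56750, ())]

Evaluation trace:
choose[5, 4] @ H2
  branch[0] choose=5:
    choose[1, 0, 4] @ H2
      branch[0] choose=1:
        choose[0, 1] @ H2
          branch[0] choose=0:
            H0 returns 56475
            H1 returns (56475, ())
            H2 returns [(56475, ())]
          branch[1] choose=1:
            H0 returns 56224
            H1 returns (56224, ())
            H2 returns [(56224, ())]
      branch[1] choose=0:
        choose[0, 1] @ H2
          branch[0] choose=0:
            H0 returns 56224
            H1 returns (56224, ())
            H2 returns [(56224, ())]
          branch[1] choose=1:
            H0 returns 55973
            H1 returns (55973, ())
            H2 returns [(55973, ())]
      branch[2] choose=4:
        choose[0, 1] @ H2
          branch[0] choose=0:
            H0 returns 57228
            H1 returns (57228, ())
            H2 returns [(57228, ())]
          branch[1] choose=1:
            H0 returns 56977
            H1 returns (56977, ())
            H2 returns [(56977, ())]
  branch[1] choose=4:
    choose[1, 0, 4] @ H2
      branch[0] choose=1:
        choose[0, 1] @ H2
          branch[0] choose=0:
            H0 returns 56250
            H1 returns (56250, ())
            H2 returns [(56250, ())]
          branch[1] choose=1:
            H0 returns 56000
            H1 returns (56000, ())
            H2 returns [(56000, ())]
      branch[1] choose=0:
        choose[0, 1] @ H2
          branch[0] choose=0:
            H0 returns 56000
            H1 returns (56000, ())
            H2 returns [(56000, ())]
          branch[1] choose=1:
            H0 returns 55750
            H1 returns (55750, ())
            H2 returns [(55750, ())]
      branch[2] choose=4:
        choose[0, 1] @ H2
          branch[0] choose=0:
            H0 returns 57000
            H1 returns (57000, ())
            H2 returns [(57000, ())]
          branch[1] choose=1:
            H0 returns 56750
            H1 returns (56750, ())
            H2 returns [(56750, ())]
= [(56475, ()), (56224, ()), (56224, ()), (55973, ()), (57228, ()), (56977, ()), (56250, ()), (56000, ()), (56000, ()), (55750, ()), (57000, ()), (56750, ())]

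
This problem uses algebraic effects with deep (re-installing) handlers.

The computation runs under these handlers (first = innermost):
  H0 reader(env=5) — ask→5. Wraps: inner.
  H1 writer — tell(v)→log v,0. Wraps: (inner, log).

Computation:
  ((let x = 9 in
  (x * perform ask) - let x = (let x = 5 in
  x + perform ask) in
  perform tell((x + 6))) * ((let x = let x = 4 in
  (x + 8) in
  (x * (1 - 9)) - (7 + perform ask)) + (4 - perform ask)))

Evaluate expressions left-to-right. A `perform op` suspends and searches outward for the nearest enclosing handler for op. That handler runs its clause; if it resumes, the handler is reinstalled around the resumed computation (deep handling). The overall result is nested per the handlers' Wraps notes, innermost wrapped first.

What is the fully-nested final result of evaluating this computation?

Evaluation trace:
ask @ H0 ⇒ 5
ask @ H0 ⇒ 5
tell(16) @ H1 ⇒ log+=16
ask @ H0 ⇒ 5
ask @ H0 ⇒ 5
H0 returns -4905
H1 returns (-4905, (16))
= (-4905, (16))

Answer: (-4905, (16))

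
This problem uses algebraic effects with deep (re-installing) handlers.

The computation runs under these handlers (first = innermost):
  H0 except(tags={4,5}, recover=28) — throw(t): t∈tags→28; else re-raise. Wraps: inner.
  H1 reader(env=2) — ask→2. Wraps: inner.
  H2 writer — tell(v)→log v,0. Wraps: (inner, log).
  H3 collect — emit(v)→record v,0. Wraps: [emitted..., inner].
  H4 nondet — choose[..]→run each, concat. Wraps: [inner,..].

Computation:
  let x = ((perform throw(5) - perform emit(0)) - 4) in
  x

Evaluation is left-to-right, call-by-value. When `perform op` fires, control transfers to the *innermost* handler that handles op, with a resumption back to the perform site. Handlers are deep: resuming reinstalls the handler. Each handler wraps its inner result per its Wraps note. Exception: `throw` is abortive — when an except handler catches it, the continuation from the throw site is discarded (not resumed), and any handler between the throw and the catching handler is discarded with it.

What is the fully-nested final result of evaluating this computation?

Evaluation trace:
throw(5) @ H0 caught ⇒ 28
H1 returns 28
H2 returns (28, ())
H3 returns [(28, ())]
H4 returns [[(28, ())]]
= [[(28, ())]]

Answer: [[(28, ())]]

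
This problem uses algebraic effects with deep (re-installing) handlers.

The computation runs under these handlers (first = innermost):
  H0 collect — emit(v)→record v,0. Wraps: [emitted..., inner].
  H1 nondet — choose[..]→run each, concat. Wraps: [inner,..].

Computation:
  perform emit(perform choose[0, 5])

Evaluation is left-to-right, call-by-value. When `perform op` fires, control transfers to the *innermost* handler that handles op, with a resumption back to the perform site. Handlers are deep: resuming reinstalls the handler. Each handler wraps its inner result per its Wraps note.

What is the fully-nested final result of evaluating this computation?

Step-by-step:
choose[0, 5] @ H1
  branch[0] choose=0:
    emit(0) @ H0 ⇒ out+=0
    H0 returns [0, 0]
    H1 returns [[0, 0]]
  branch[1] choose=5:
    emit(5) @ H0 ⇒ out+=5
    H0 returns [5, 0]
    H1 returns [[5, 0]]
= [[0, 0], [5, 0]]

Answer: [[0, 0], [5, 0]]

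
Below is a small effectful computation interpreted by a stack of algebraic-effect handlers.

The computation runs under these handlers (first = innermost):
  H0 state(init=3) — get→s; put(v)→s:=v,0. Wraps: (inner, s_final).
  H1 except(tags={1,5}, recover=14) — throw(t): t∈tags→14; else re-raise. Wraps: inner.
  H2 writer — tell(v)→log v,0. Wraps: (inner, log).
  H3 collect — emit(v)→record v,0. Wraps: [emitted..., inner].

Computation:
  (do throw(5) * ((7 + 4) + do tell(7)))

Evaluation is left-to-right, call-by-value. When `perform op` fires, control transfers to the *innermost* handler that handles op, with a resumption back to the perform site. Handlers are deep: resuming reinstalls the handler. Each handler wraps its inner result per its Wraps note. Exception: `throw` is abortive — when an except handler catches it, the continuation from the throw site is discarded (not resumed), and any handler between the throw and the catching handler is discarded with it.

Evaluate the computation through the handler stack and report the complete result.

Working:
throw(5) @ H1 caught ⇒ 14
H2 returns (14, ())
H3 returns [(14, ())]
= [(14, ())]

Answer: [(14, ())]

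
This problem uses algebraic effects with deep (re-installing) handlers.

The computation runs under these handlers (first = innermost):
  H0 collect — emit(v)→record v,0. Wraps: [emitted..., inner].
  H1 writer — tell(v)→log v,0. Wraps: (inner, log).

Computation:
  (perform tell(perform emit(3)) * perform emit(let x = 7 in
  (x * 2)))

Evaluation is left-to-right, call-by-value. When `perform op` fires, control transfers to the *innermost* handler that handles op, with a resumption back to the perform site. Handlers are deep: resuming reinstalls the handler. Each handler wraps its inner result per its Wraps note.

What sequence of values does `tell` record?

Answer: (0)

Step-by-step:
emit(3) @ H0 ⇒ out+=3
tell(0) @ H1 ⇒ log+=0
emit(14) @ H0 ⇒ out+=14
H0 returns [3, 14, 0]
H1 returns ([3, 14, 0], (0))
= ([3, 14, 0], (0))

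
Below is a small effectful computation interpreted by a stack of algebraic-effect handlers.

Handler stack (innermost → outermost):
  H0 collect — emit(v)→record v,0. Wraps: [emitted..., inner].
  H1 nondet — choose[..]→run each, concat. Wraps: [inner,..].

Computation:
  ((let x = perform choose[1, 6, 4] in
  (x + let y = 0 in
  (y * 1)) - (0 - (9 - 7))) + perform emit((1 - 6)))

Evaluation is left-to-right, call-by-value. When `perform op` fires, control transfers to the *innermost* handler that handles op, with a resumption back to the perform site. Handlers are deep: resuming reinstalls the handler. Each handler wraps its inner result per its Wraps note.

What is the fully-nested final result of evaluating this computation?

Evaluation trace:
choose[1, 6, 4] @ H1
  branch[0] choose=1:
    emit(-5) @ H0 ⇒ out+=-5
    H0 returns [-5, 3]
    H1 returns [[-5, 3]]
  branch[1] choose=6:
    emit(-5) @ H0 ⇒ out+=-5
    H0 returns [-5, 8]
    H1 returns [[-5, 8]]
  branch[2] choose=4:
    emit(-5) @ H0 ⇒ out+=-5
    H0 returns [-5, 6]
    H1 returns [[-5, 6]]
= [[-5, 3], [-5, 8], [-5, 6]]

Answer: [[-5, 3], [-5, 8], [-5, 6]]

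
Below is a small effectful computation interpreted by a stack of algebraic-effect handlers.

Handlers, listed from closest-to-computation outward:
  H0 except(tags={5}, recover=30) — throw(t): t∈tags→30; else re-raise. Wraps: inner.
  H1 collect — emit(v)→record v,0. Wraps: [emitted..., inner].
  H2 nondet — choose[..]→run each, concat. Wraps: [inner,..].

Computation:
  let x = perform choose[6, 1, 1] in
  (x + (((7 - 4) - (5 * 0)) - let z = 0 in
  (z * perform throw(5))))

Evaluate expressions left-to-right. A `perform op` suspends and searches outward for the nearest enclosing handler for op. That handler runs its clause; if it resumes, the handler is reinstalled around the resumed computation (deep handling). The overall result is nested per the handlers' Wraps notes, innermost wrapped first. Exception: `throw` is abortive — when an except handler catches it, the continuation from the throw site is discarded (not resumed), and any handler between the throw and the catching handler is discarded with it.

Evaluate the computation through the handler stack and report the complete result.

Working:
choose[6, 1, 1] @ H2
  branch[0] choose=6:
    throw(5) @ H0 caught ⇒ 30
    H1 returns [30]
    H2 returns [[30]]
  branch[1] choose=1:
    throw(5) @ H0 caught ⇒ 30
    H1 returns [30]
    H2 returns [[30]]
  branch[2] choose=1:
    throw(5) @ H0 caught ⇒ 30
    H1 returns [30]
    H2 returns [[30]]
= [[30], [30], [30]]

Answer: [[30], [30], [30]]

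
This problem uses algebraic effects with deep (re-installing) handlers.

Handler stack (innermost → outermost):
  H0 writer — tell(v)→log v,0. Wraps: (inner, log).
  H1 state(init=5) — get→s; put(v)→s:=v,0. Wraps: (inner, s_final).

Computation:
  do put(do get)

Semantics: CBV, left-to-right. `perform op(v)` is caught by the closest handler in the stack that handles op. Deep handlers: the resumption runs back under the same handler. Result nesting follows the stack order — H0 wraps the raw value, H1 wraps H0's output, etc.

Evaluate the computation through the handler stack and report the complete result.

Step-by-step:
get @ H1 ⇒ 5
put(5) @ H1 ⇒ s:=5
H0 returns (0, ())
H1 returns ((0, ()), 5)
= ((0, ()), 5)

Answer: ((0, ()), 5)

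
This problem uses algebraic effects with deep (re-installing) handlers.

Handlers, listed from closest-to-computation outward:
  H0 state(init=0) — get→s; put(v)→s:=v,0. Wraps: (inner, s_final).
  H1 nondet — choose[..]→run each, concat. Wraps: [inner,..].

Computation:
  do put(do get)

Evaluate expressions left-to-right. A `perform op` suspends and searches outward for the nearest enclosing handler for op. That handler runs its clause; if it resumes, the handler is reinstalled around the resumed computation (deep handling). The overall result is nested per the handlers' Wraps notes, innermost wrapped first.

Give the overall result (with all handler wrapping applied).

Step-by-step:
get @ H0 ⇒ 0
put(0) @ H0 ⇒ s:=0
H0 returns (0, 0)
H1 returns [(0, 0)]
= [(0, 0)]

Answer: [(0, 0)]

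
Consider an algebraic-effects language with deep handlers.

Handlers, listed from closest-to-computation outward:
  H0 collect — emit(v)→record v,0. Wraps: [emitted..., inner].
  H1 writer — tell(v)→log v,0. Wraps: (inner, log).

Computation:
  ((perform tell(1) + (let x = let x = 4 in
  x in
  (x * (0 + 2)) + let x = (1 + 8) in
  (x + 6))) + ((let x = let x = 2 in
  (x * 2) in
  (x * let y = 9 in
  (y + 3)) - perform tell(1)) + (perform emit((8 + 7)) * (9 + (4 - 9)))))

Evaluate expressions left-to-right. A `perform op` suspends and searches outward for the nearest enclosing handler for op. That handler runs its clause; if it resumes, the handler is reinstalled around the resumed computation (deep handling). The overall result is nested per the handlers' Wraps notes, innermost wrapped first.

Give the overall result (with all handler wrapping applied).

Step-by-step:
tell(1) @ H1 ⇒ log+=1
tell(1) @ H1 ⇒ log+=1
emit(15) @ H0 ⇒ out+=15
H0 returns [15, 71]
H1 returns ([15, 71], (1, 1))
= ([15, 71], (1, 1))

Answer: ([15, 71], (1, 1))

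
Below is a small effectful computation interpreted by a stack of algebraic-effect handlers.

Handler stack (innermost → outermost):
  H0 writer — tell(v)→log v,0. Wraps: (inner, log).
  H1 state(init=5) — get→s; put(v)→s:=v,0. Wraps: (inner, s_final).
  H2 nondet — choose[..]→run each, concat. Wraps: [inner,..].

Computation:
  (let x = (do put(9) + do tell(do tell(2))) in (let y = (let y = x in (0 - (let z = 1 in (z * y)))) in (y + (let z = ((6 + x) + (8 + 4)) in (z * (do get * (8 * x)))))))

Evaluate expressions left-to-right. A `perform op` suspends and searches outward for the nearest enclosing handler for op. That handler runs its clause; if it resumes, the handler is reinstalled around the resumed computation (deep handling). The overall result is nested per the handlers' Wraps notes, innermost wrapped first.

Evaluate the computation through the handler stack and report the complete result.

Working:
put(9) @ H1 ⇒ s:=9
tell(2) @ H0 ⇒ log+=2
tell(0) @ H0 ⇒ log+=0
get @ H1 ⇒ 9
H0 returns (0, (2, 0))
H1 returns ((0, (2, 0)), 9)
H2 returns [((0, (2, 0)), 9)]
= [((0, (2, 0)), 9)]

Answer: [((0, (2, 0)), 9)]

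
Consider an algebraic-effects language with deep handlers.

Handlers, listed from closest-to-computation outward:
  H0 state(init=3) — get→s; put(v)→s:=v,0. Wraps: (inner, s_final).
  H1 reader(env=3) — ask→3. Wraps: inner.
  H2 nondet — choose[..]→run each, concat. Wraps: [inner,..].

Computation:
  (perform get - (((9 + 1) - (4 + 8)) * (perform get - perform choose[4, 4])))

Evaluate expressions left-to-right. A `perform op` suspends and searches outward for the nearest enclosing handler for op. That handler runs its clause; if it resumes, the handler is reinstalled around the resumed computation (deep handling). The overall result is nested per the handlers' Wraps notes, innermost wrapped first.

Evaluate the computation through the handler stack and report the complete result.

Answer: [(1, 3), (1, 3)]

Evaluation trace:
get @ H0 ⇒ 3
get @ H0 ⇒ 3
choose[4, 4] @ H2
  branch[0] choose=4:
    H0 returns (1, 3)
    H1 returns (1, 3)
    H2 returns [(1, 3)]
  branch[1] choose=4:
    H0 returns (1, 3)
    H1 returns (1, 3)
    H2 returns [(1, 3)]
= [(1, 3), (1, 3)]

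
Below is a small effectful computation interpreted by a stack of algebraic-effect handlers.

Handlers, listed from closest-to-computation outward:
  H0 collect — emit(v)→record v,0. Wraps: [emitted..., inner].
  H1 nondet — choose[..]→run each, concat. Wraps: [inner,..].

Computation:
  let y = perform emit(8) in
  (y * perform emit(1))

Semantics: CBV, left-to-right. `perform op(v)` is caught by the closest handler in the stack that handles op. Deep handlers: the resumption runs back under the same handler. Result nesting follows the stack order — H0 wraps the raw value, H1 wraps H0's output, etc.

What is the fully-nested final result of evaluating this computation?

Evaluation trace:
emit(8) @ H0 ⇒ out+=8
emit(1) @ H0 ⇒ out+=1
H0 returns [8, 1, 0]
H1 returns [[8, 1, 0]]
= [[8, 1, 0]]

Answer: [[8, 1, 0]]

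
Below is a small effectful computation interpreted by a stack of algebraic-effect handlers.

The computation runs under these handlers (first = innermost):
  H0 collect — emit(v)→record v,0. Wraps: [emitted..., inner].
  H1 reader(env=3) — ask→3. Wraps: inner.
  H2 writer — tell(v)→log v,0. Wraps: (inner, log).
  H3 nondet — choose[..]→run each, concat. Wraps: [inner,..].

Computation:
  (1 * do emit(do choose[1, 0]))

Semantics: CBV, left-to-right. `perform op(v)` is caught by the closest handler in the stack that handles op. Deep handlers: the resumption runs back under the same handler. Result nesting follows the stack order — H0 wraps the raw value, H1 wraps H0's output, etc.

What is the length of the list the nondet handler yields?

Answer: 2

Evaluation trace:
choose[1, 0] @ H3
  branch[0] choose=1:
    emit(1) @ H0 ⇒ out+=1
    H0 returns [1, 0]
    H1 returns [1, 0]
    H2 returns ([1, 0], ())
    H3 returns [([1, 0], ())]
  branch[1] choose=0:
    emit(0) @ H0 ⇒ out+=0
    H0 returns [0, 0]
    H1 returns [0, 0]
    H2 returns ([0, 0], ())
    H3 returns [([0, 0], ())]
= [([1, 0], ()), ([0, 0], ())]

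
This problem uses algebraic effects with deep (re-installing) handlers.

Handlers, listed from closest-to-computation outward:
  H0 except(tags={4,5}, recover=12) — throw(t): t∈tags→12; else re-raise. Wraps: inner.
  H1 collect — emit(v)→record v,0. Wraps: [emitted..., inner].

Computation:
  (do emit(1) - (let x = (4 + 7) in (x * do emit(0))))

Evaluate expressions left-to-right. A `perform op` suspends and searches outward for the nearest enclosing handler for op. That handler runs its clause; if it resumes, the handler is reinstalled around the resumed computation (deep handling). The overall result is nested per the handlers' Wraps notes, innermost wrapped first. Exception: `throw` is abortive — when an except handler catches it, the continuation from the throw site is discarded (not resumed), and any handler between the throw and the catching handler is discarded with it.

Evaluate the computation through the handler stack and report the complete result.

Step-by-step:
emit(1) @ H1 ⇒ out+=1
emit(0) @ H1 ⇒ out+=0
H0 returns 0
H1 returns [1, 0, 0]
= [1, 0, 0]

Answer: [1, 0, 0]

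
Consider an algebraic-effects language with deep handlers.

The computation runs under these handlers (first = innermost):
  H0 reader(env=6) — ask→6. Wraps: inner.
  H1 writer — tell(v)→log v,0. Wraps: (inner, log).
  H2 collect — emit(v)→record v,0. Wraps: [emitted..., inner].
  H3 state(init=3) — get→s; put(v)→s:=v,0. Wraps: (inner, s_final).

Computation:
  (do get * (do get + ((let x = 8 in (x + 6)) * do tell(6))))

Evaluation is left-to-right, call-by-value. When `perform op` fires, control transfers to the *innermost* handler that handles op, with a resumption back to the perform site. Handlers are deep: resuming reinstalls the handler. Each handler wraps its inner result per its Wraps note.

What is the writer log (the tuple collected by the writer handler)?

Working:
get @ H3 ⇒ 3
get @ H3 ⇒ 3
tell(6) @ H1 ⇒ log+=6
H0 returns 9
H1 returns (9, (6))
H2 returns [(9, (6))]
H3 returns ([(9, (6))], 3)
= ([(9, (6))], 3)

Answer: (6)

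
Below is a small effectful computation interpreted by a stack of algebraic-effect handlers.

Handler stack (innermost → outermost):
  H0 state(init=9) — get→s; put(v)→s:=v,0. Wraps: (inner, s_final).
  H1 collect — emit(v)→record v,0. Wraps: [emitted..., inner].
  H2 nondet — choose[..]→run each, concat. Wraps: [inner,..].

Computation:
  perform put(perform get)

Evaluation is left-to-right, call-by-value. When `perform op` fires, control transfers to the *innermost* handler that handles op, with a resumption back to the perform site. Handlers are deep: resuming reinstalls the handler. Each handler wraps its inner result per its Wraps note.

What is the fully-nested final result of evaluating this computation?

Answer: [[(0, 9)]]

Evaluation trace:
get @ H0 ⇒ 9
put(9) @ H0 ⇒ s:=9
H0 returns (0, 9)
H1 returns [(0, 9)]
H2 returns [[(0, 9)]]
= [[(0, 9)]]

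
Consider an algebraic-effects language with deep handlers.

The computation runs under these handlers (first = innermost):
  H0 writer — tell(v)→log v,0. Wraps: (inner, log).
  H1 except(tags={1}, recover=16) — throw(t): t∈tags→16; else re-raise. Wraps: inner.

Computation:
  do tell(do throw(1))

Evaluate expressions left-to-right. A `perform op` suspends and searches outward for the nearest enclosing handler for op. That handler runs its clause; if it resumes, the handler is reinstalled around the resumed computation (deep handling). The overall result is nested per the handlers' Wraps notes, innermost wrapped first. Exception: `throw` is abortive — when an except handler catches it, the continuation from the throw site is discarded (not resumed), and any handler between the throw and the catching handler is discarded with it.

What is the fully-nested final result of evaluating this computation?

Answer: 16

Step-by-step:
throw(1) @ H1 caught ⇒ 16
= 16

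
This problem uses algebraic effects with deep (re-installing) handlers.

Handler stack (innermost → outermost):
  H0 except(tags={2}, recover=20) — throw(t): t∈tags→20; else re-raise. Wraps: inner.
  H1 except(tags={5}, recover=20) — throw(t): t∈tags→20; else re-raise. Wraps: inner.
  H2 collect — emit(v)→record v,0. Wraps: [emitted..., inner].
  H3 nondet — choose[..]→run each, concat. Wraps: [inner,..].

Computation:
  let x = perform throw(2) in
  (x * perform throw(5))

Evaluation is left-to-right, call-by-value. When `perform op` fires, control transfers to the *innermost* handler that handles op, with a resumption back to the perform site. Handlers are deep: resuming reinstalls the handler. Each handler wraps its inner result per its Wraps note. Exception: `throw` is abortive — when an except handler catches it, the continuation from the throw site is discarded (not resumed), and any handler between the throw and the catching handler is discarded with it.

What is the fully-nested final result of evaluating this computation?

Answer: [[20]]

Step-by-step:
throw(2) @ H0 caught ⇒ 20
H1 returns 20
H2 returns [20]
H3 returns [[20]]
= [[20]]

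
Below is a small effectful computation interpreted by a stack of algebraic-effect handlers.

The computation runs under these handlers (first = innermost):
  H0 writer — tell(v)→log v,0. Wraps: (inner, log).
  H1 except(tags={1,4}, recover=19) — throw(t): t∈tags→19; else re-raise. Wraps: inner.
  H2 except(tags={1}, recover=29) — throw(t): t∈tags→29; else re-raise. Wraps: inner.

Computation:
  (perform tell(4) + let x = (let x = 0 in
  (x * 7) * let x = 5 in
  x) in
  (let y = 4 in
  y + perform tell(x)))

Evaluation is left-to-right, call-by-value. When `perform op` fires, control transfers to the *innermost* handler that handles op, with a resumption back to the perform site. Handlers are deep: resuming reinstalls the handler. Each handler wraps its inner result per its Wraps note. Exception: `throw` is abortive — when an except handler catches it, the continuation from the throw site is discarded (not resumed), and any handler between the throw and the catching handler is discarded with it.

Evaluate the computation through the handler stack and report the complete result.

Evaluation trace:
tell(4) @ H0 ⇒ log+=4
tell(0) @ H0 ⇒ log+=0
H0 returns (4, (4, 0))
H1 returns (4, (4, 0))
H2 returns (4, (4, 0))
= (4, (4, 0))

Answer: (4, (4, 0))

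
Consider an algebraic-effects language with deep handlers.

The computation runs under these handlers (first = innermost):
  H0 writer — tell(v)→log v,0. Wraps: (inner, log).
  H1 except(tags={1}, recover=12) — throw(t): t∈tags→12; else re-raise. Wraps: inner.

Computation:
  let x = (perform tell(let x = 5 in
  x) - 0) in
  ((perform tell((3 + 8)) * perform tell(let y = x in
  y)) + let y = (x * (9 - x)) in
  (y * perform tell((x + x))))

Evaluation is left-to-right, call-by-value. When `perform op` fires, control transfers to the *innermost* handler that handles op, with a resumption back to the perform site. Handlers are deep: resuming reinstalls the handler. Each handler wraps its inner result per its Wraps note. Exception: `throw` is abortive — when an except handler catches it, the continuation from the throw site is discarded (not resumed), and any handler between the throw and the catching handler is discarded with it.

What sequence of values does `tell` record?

Step-by-step:
tell(5) @ H0 ⇒ log+=5
tell(11) @ H0 ⇒ log+=11
tell(0) @ H0 ⇒ log+=0
tell(0) @ H0 ⇒ log+=0
H0 returns (0, (5, 11, 0, 0))
H1 returns (0, (5, 11, 0, 0))
= (0, (5, 11, 0, 0))

Answer: (5, 11, 0, 0)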